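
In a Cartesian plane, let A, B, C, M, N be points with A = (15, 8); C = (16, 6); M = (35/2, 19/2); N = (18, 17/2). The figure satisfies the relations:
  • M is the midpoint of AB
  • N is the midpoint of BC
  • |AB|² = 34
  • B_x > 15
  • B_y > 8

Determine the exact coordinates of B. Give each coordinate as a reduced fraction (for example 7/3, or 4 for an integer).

B = (20, 11)

1. B_x = 20  [B = 2·M−A = 2·(35/2, 19/2)−(15, 8)]
2. B_y = 11  [B = 2·M−A = 2·(35/2, 19/2)−(15, 8)]
   so B = (20, 11)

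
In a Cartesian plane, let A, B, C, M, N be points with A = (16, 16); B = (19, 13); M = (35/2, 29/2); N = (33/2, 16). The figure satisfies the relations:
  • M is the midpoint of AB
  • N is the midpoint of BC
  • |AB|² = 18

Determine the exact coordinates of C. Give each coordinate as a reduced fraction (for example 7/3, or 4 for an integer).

1. C_x = 14  [C = 2·N−B = 2·(33/2, 16)−(19, 13)]
2. C_y = 19  [C = 2·N−B = 2·(33/2, 16)−(19, 13)]
   so C = (14, 19)

C = (14, 19)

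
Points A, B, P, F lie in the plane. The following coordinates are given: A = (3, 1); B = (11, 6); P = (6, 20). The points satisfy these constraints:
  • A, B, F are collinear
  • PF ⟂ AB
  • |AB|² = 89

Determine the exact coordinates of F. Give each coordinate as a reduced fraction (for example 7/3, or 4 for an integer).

F = (1219/89, 684/89)

1. F_x = 1219/89  [[A, B, F are collinear ⇒ -5x+8y+7=0] ∩ [PF ⟂ AB ⇒ 8x+5y-148=0]]
2. F_y = 684/89  [[A, B, F are collinear ⇒ -5x+8y+7=0] ∩ [PF ⟂ AB ⇒ 8x+5y-148=0]]
   so F = (1219/89, 684/89)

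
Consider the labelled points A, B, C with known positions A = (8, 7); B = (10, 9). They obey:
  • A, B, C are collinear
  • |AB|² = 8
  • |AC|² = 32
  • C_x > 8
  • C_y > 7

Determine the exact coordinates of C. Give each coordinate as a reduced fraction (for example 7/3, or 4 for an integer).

1. C_x = 12  [[A, B, C are collinear ⇒ -2x+2y+2=0] ∩ [|C−(8, 7)|²=32]]
2. C_y = 11  [[A, B, C are collinear ⇒ -2x+2y+2=0] ∩ [|C−(8, 7)|²=32]]
   so C = (12, 11)

C = (12, 11)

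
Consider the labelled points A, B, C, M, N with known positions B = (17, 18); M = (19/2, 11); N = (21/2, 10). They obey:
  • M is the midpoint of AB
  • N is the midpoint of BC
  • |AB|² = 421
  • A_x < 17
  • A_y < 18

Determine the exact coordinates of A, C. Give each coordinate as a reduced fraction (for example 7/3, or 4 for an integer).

A = (2, 4)
C = (4, 2)

1. A_x = 2  [A = 2·M−B = 2·(19/2, 11)−(17, 18)]
2. A_y = 4  [A = 2·M−B = 2·(19/2, 11)−(17, 18)]
   so A = (2, 4)
3. C_x = 4  [C = 2·N−B = 2·(21/2, 10)−(17, 18)]
4. C_y = 2  [C = 2·N−B = 2·(21/2, 10)−(17, 18)]
   so C = (4, 2)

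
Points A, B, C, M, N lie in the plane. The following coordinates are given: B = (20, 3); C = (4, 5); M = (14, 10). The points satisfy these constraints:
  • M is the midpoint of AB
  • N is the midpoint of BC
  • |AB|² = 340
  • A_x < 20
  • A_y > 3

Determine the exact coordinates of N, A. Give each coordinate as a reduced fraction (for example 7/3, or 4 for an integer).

N = (12, 4)
A = (8, 17)

1. A_x = 8  [A = 2·M−B = 2·(14, 10)−(20, 3)]
2. A_y = 17  [A = 2·M−B = 2·(14, 10)−(20, 3)]
   so A = (8, 17)
3. N_x = 12  [2·N = B+C = (20, 3)+(4, 5)]
4. N_y = 4  [2·N = B+C = (20, 3)+(4, 5)]
   so N = (12, 4)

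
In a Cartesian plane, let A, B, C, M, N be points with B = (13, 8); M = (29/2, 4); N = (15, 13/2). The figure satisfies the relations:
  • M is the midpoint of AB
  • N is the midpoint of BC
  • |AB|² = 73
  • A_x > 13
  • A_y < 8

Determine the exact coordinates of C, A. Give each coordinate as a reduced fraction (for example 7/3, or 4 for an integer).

1. A_x = 16  [A = 2·M−B = 2·(29/2, 4)−(13, 8)]
2. A_y = 0  [A = 2·M−B = 2·(29/2, 4)−(13, 8)]
   so A = (16, 0)
3. C_x = 17  [C = 2·N−B = 2·(15, 13/2)−(13, 8)]
4. C_y = 5  [C = 2·N−B = 2·(15, 13/2)−(13, 8)]
   so C = (17, 5)

C = (17, 5)
A = (16, 0)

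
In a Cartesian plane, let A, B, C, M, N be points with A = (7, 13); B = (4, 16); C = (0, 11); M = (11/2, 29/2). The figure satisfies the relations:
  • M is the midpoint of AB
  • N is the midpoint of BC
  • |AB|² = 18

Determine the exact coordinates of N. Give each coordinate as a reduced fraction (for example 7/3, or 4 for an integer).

1. N_x = 2  [2·N = B+C = (4, 16)+(0, 11)]
2. N_y = 27/2  [2·N = B+C = (4, 16)+(0, 11)]
   so N = (2, 27/2)

N = (2, 27/2)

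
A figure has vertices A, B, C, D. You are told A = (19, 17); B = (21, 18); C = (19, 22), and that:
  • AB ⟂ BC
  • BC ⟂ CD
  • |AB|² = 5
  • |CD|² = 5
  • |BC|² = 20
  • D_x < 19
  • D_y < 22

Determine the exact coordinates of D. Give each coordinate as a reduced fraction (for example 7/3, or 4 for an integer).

1. D_x = 17  [[BC ⟂ CD ⇒ -2x+4y-50=0] ∩ [|D−(19, 22)|²=5]]
2. D_y = 21  [[BC ⟂ CD ⇒ -2x+4y-50=0] ∩ [|D−(19, 22)|²=5]]
   so D = (17, 21)

D = (17, 21)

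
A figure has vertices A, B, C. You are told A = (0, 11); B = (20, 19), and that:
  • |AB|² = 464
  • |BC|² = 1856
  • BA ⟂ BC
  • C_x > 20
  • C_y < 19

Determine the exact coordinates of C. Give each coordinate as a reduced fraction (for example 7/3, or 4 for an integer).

C = (36, -21)

1. C_x = 36  [[BA ⟂ BC ⇒ -20x-8y+552=0] ∩ [|C−(20, 19)|²=1856]]
2. C_y = -21  [[BA ⟂ BC ⇒ -20x-8y+552=0] ∩ [|C−(20, 19)|²=1856]]
   so C = (36, -21)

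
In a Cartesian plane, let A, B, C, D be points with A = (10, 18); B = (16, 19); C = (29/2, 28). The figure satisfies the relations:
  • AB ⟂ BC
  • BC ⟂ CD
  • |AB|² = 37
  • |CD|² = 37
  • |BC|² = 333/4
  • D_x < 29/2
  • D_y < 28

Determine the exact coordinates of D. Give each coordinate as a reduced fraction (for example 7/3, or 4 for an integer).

1. D_x = 17/2  [[BC ⟂ CD ⇒ -3/2x+9y-921/4=0] ∩ [|D−(29/2, 28)|²=37]]
2. D_y = 27  [[BC ⟂ CD ⇒ -3/2x+9y-921/4=0] ∩ [|D−(29/2, 28)|²=37]]
   so D = (17/2, 27)

D = (17/2, 27)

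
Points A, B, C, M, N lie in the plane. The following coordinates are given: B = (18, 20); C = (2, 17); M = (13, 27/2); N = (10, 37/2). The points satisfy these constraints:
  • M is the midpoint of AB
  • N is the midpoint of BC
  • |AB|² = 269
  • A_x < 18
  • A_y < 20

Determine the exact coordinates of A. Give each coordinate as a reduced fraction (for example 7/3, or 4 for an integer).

1. A_x = 8  [A = 2·M−B = 2·(13, 27/2)−(18, 20)]
2. A_y = 7  [A = 2·M−B = 2·(13, 27/2)−(18, 20)]
   so A = (8, 7)

A = (8, 7)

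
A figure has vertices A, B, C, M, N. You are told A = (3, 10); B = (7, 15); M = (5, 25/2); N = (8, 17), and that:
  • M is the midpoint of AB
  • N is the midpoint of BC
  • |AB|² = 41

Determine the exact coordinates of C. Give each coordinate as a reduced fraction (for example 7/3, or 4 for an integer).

C = (9, 19)

1. C_x = 9  [C = 2·N−B = 2·(8, 17)−(7, 15)]
2. C_y = 19  [C = 2·N−B = 2·(8, 17)−(7, 15)]
   so C = (9, 19)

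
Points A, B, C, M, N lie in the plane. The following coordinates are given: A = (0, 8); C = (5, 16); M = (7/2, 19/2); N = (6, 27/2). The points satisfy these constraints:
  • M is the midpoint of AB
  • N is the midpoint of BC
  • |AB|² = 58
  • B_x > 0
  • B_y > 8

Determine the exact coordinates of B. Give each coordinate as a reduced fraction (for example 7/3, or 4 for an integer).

1. B_x = 7  [B = 2·M−A = 2·(7/2, 19/2)−(0, 8)]
2. B_y = 11  [B = 2·M−A = 2·(7/2, 19/2)−(0, 8)]
   so B = (7, 11)

B = (7, 11)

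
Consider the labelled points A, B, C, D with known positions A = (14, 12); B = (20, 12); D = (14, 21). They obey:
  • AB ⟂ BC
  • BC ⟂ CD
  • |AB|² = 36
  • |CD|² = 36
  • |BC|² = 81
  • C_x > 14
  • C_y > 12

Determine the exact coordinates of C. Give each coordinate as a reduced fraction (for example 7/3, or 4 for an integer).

C = (20, 21)

1. C_x = 20  [[AB ⟂ BC ⇒ 6x-120=0] ∩ [|C−(14, 21)|²=36]]
2. C_y = 21  [[AB ⟂ BC ⇒ 6x-120=0] ∩ [|C−(14, 21)|²=36]]
   so C = (20, 21)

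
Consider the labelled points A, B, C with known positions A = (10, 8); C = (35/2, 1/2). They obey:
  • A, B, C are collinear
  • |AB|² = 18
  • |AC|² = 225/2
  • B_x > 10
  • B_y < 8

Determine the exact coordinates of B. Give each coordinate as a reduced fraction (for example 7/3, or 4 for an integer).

B = (13, 5)

1. B_x = 13  [[A, B, C are collinear ⇒ -15/2x-15/2y+135=0] ∩ [|B−(10, 8)|²=18]]
2. B_y = 5  [[A, B, C are collinear ⇒ -15/2x-15/2y+135=0] ∩ [|B−(10, 8)|²=18]]
   so B = (13, 5)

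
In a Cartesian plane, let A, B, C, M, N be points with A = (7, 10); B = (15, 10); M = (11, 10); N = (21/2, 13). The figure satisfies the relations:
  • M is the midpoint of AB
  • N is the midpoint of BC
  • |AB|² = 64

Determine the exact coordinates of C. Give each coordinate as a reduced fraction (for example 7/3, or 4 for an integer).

1. C_x = 6  [C = 2·N−B = 2·(21/2, 13)−(15, 10)]
2. C_y = 16  [C = 2·N−B = 2·(21/2, 13)−(15, 10)]
   so C = (6, 16)

C = (6, 16)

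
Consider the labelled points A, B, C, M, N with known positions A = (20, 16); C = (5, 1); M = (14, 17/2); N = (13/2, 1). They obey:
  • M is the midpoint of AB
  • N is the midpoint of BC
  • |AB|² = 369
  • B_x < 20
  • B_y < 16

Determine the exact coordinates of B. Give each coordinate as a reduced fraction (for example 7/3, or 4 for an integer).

1. B_x = 8  [B = 2·M−A = 2·(14, 17/2)−(20, 16)]
2. B_y = 1  [B = 2·M−A = 2·(14, 17/2)−(20, 16)]
   so B = (8, 1)

B = (8, 1)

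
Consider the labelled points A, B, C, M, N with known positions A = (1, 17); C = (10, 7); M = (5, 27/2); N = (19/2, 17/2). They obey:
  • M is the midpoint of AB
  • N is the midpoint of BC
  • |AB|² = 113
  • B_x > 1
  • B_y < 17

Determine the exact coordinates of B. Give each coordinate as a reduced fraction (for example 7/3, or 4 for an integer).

1. B_x = 9  [B = 2·M−A = 2·(5, 27/2)−(1, 17)]
2. B_y = 10  [B = 2·M−A = 2·(5, 27/2)−(1, 17)]
   so B = (9, 10)

B = (9, 10)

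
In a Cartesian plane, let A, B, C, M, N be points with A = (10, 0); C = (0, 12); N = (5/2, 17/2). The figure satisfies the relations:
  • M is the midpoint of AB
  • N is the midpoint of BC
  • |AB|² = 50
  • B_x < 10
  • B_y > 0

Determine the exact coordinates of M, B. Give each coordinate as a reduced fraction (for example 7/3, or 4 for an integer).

1. B_x = 5  [B = 2·N−C = 2·(5/2, 17/2)−(0, 12)]
2. B_y = 5  [B = 2·N−C = 2·(5/2, 17/2)−(0, 12)]
   so B = (5, 5)
3. M_x = 15/2  [2·M = A+B = (10, 0)+(5, 5)]
4. M_y = 5/2  [2·M = A+B = (10, 0)+(5, 5)]
   so M = (15/2, 5/2)

M = (15/2, 5/2)
B = (5, 5)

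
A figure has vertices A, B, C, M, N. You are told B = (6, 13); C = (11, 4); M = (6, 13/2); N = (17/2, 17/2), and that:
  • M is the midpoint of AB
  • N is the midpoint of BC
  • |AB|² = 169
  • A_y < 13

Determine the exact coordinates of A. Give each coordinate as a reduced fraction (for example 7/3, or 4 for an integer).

A = (6, 0)

1. A_x = 6  [A = 2·M−B = 2·(6, 13/2)−(6, 13)]
2. A_y = 0  [A = 2·M−B = 2·(6, 13/2)−(6, 13)]
   so A = (6, 0)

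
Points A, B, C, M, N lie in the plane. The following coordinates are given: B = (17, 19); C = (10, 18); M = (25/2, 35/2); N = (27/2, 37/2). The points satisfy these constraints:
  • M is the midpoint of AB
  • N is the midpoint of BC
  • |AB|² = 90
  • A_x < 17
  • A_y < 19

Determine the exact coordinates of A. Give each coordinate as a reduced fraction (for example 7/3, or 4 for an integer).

A = (8, 16)

1. A_x = 8  [A = 2·M−B = 2·(25/2, 35/2)−(17, 19)]
2. A_y = 16  [A = 2·M−B = 2·(25/2, 35/2)−(17, 19)]
   so A = (8, 16)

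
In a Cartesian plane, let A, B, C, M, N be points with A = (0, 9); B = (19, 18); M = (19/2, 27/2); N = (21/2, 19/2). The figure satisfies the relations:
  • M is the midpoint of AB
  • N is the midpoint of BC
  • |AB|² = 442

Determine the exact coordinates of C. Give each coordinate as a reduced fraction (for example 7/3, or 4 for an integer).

C = (2, 1)

1. C_x = 2  [C = 2·N−B = 2·(21/2, 19/2)−(19, 18)]
2. C_y = 1  [C = 2·N−B = 2·(21/2, 19/2)−(19, 18)]
   so C = (2, 1)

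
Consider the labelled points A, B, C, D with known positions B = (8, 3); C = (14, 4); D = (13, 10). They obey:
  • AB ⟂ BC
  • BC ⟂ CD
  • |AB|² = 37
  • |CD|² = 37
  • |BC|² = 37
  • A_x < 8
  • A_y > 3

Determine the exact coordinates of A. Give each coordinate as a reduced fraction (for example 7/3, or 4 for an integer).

A = (7, 9)

1. A_x = 7  [[AB ⟂ BC ⇒ -6x-1y+51=0] ∩ [|A−(8, 3)|²=37]]
2. A_y = 9  [[AB ⟂ BC ⇒ -6x-1y+51=0] ∩ [|A−(8, 3)|²=37]]
   so A = (7, 9)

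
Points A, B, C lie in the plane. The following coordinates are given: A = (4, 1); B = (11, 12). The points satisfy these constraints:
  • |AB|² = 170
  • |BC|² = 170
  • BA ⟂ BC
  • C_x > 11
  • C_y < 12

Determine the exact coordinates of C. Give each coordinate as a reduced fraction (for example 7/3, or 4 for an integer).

1. C_x = 22  [[BA ⟂ BC ⇒ -7x-11y+209=0] ∩ [|C−(11, 12)|²=170]]
2. C_y = 5  [[BA ⟂ BC ⇒ -7x-11y+209=0] ∩ [|C−(11, 12)|²=170]]
   so C = (22, 5)

C = (22, 5)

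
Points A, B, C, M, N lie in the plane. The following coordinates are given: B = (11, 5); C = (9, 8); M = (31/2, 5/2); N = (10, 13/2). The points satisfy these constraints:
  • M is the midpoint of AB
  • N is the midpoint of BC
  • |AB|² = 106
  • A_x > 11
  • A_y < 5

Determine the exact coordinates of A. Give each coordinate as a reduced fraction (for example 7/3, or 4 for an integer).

A = (20, 0)

1. A_x = 20  [A = 2·M−B = 2·(31/2, 5/2)−(11, 5)]
2. A_y = 0  [A = 2·M−B = 2·(31/2, 5/2)−(11, 5)]
   so A = (20, 0)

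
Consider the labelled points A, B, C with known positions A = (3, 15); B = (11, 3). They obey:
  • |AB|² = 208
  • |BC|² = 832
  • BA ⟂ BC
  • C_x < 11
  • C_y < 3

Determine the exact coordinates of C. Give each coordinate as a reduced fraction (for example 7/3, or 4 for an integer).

C = (-13, -13)

1. C_x = -13  [[BA ⟂ BC ⇒ -8x+12y+52=0] ∩ [|C−(11, 3)|²=832]]
2. C_y = -13  [[BA ⟂ BC ⇒ -8x+12y+52=0] ∩ [|C−(11, 3)|²=832]]
   so C = (-13, -13)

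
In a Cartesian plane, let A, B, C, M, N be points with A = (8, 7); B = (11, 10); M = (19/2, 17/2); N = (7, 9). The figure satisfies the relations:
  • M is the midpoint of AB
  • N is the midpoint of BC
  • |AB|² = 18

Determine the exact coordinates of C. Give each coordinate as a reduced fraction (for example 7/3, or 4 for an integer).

1. C_x = 3  [C = 2·N−B = 2·(7, 9)−(11, 10)]
2. C_y = 8  [C = 2·N−B = 2·(7, 9)−(11, 10)]
   so C = (3, 8)

C = (3, 8)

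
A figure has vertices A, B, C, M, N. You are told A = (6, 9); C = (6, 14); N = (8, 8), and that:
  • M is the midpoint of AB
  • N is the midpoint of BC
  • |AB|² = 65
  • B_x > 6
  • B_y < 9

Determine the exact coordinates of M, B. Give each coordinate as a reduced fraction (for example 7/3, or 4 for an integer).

1. B_x = 10  [B = 2·N−C = 2·(8, 8)−(6, 14)]
2. B_y = 2  [B = 2·N−C = 2·(8, 8)−(6, 14)]
   so B = (10, 2)
3. M_x = 8  [2·M = A+B = (6, 9)+(10, 2)]
4. M_y = 11/2  [2·M = A+B = (6, 9)+(10, 2)]
   so M = (8, 11/2)

M = (8, 11/2)
B = (10, 2)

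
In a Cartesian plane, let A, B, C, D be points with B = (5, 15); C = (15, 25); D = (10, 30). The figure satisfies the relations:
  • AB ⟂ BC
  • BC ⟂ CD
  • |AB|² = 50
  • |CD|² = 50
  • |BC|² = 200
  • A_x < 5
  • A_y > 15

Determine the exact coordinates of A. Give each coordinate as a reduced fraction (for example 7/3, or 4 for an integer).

1. A_x = 0  [[AB ⟂ BC ⇒ -10x-10y+200=0] ∩ [|A−(5, 15)|²=50]]
2. A_y = 20  [[AB ⟂ BC ⇒ -10x-10y+200=0] ∩ [|A−(5, 15)|²=50]]
   so A = (0, 20)

A = (0, 20)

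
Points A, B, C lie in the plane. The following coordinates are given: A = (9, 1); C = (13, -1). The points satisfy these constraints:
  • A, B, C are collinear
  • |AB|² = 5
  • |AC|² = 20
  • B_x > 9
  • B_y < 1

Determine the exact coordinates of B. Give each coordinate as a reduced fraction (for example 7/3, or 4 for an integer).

B = (11, 0)

1. B_x = 11  [[A, B, C are collinear ⇒ -2x-4y+22=0] ∩ [|B−(9, 1)|²=5]]
2. B_y = 0  [[A, B, C are collinear ⇒ -2x-4y+22=0] ∩ [|B−(9, 1)|²=5]]
   so B = (11, 0)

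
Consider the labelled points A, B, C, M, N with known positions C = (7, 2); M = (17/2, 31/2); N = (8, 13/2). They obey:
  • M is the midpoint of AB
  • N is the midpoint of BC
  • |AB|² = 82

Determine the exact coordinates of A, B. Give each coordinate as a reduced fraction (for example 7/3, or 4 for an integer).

A = (8, 20)
B = (9, 11)

1. B_x = 9  [B = 2·N−C = 2·(8, 13/2)−(7, 2)]
2. B_y = 11  [B = 2·N−C = 2·(8, 13/2)−(7, 2)]
   so B = (9, 11)
3. A_x = 8  [A = 2·M−B = 2·(17/2, 31/2)−(9, 11)]
4. A_y = 20  [A = 2·M−B = 2·(17/2, 31/2)−(9, 11)]
   so A = (8, 20)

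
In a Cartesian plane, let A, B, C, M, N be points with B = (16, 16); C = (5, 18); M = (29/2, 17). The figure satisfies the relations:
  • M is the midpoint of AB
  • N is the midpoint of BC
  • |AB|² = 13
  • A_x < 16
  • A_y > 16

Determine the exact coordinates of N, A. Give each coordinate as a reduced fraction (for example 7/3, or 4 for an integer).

1. A_x = 13  [A = 2·M−B = 2·(29/2, 17)−(16, 16)]
2. A_y = 18  [A = 2·M−B = 2·(29/2, 17)−(16, 16)]
   so A = (13, 18)
3. N_x = 21/2  [2·N = B+C = (16, 16)+(5, 18)]
4. N_y = 17  [2·N = B+C = (16, 16)+(5, 18)]
   so N = (21/2, 17)

N = (21/2, 17)
A = (13, 18)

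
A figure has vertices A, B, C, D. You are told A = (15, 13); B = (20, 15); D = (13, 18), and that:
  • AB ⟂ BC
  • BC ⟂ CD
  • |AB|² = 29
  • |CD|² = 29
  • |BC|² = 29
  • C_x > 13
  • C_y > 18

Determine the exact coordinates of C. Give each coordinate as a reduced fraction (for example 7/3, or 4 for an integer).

1. C_x = 18  [[AB ⟂ BC ⇒ 5x+2y-130=0] ∩ [|C−(13, 18)|²=29]]
2. C_y = 20  [[AB ⟂ BC ⇒ 5x+2y-130=0] ∩ [|C−(13, 18)|²=29]]
   so C = (18, 20)

C = (18, 20)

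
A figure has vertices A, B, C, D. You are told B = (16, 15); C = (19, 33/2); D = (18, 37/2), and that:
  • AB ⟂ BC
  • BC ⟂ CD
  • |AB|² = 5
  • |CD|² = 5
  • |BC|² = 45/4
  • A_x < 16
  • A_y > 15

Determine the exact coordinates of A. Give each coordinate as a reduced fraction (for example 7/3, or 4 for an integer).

A = (15, 17)

1. A_x = 15  [[AB ⟂ BC ⇒ -3x-3/2y+141/2=0] ∩ [|A−(16, 15)|²=5]]
2. A_y = 17  [[AB ⟂ BC ⇒ -3x-3/2y+141/2=0] ∩ [|A−(16, 15)|²=5]]
   so A = (15, 17)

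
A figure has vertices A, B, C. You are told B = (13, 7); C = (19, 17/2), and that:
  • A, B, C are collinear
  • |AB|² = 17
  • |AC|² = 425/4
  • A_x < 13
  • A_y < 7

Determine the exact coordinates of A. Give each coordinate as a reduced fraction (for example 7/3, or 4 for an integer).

1. A_x = 9  [[A, B, C are collinear ⇒ -3/2x+6y-45/2=0] ∩ [|A−(13, 7)|²=17]]
2. A_y = 6  [[A, B, C are collinear ⇒ -3/2x+6y-45/2=0] ∩ [|A−(13, 7)|²=17]]
   so A = (9, 6)

A = (9, 6)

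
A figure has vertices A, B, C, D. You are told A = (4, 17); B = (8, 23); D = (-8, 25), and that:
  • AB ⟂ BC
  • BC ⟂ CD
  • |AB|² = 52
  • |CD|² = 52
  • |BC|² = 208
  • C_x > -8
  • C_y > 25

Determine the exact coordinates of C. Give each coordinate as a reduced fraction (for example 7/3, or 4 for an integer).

C = (-4, 31)

1. C_x = -4  [[AB ⟂ BC ⇒ 4x+6y-170=0] ∩ [|C−(-8, 25)|²=52]]
2. C_y = 31  [[AB ⟂ BC ⇒ 4x+6y-170=0] ∩ [|C−(-8, 25)|²=52]]
   so C = (-4, 31)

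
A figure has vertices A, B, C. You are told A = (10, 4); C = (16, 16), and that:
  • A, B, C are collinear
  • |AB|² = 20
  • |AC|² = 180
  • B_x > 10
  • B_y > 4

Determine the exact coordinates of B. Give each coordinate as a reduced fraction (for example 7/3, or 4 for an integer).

1. B_x = 12  [[A, B, C are collinear ⇒ 12x-6y-96=0] ∩ [|B−(10, 4)|²=20]]
2. B_y = 8  [[A, B, C are collinear ⇒ 12x-6y-96=0] ∩ [|B−(10, 4)|²=20]]
   so B = (12, 8)

B = (12, 8)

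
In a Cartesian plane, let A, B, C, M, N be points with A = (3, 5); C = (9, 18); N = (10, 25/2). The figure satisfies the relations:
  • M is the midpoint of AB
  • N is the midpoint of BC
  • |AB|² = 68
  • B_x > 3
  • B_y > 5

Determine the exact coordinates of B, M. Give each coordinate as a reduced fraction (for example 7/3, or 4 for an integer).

1. B_x = 11  [B = 2·N−C = 2·(10, 25/2)−(9, 18)]
2. B_y = 7  [B = 2·N−C = 2·(10, 25/2)−(9, 18)]
   so B = (11, 7)
3. M_x = 7  [2·M = A+B = (3, 5)+(11, 7)]
4. M_y = 6  [2·M = A+B = (3, 5)+(11, 7)]
   so M = (7, 6)

B = (11, 7)
M = (7, 6)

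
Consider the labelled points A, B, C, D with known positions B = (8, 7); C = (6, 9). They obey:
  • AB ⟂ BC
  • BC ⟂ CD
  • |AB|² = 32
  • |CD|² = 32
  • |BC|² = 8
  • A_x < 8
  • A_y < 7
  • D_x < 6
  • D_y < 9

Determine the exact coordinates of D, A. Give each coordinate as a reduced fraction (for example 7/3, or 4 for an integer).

D = (2, 5)
A = (4, 3)

1. D_x = 2  [[BC ⟂ CD ⇒ -2x+2y-6=0] ∩ [|D−(6, 9)|²=32]]
2. D_y = 5  [[BC ⟂ CD ⇒ -2x+2y-6=0] ∩ [|D−(6, 9)|²=32]]
   so D = (2, 5)
3. A_x = 4  [[AB ⟂ BC ⇒ 2x-2y-2=0] ∩ [|A−(8, 7)|²=32]]
4. A_y = 3  [[AB ⟂ BC ⇒ 2x-2y-2=0] ∩ [|A−(8, 7)|²=32]]
   so A = (4, 3)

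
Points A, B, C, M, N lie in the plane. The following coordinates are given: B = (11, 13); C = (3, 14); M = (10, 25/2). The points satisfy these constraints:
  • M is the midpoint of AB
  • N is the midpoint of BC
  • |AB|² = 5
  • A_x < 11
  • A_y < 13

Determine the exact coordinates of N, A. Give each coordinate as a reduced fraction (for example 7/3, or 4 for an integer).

1. A_x = 9  [A = 2·M−B = 2·(10, 25/2)−(11, 13)]
2. A_y = 12  [A = 2·M−B = 2·(10, 25/2)−(11, 13)]
   so A = (9, 12)
3. N_x = 7  [2·N = B+C = (11, 13)+(3, 14)]
4. N_y = 27/2  [2·N = B+C = (11, 13)+(3, 14)]
   so N = (7, 27/2)

N = (7, 27/2)
A = (9, 12)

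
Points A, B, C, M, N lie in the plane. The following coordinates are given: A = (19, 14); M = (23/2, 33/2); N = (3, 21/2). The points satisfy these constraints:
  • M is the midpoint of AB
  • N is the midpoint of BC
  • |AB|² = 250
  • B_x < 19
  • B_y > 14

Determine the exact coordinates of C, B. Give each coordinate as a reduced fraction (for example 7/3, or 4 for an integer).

C = (2, 2)
B = (4, 19)

1. B_x = 4  [B = 2·M−A = 2·(23/2, 33/2)−(19, 14)]
2. B_y = 19  [B = 2·M−A = 2·(23/2, 33/2)−(19, 14)]
   so B = (4, 19)
3. C_x = 2  [C = 2·N−B = 2·(3, 21/2)−(4, 19)]
4. C_y = 2  [C = 2·N−B = 2·(3, 21/2)−(4, 19)]
   so C = (2, 2)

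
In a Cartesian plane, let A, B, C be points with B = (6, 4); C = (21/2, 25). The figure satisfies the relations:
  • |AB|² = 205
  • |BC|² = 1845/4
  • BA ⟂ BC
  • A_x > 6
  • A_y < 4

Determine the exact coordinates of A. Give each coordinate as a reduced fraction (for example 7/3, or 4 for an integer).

A = (20, 1)

1. A_x = 20  [[BA ⟂ BC ⇒ 9/2x+21y-111=0] ∩ [|A−(6, 4)|²=205]]
2. A_y = 1  [[BA ⟂ BC ⇒ 9/2x+21y-111=0] ∩ [|A−(6, 4)|²=205]]
   so A = (20, 1)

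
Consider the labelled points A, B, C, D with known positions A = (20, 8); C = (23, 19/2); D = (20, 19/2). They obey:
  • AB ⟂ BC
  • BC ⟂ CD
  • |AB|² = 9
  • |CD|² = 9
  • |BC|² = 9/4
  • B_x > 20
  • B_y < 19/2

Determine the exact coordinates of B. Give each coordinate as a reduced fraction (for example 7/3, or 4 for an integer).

B = (23, 8)

1. B_x = 23  [[BC ⟂ CD ⇒ 3x-69=0] ∩ [|B−(20, 8)|²=9]]
2. B_y = 8  [[BC ⟂ CD ⇒ 3x-69=0] ∩ [|B−(20, 8)|²=9]]
   so B = (23, 8)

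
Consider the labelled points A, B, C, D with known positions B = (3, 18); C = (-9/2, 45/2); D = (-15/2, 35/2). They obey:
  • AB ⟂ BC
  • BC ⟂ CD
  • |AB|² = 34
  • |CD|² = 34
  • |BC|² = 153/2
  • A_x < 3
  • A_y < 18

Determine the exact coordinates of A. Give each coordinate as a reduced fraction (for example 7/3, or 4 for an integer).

1. A_x = 0  [[AB ⟂ BC ⇒ 15/2x-9/2y+117/2=0] ∩ [|A−(3, 18)|²=34]]
2. A_y = 13  [[AB ⟂ BC ⇒ 15/2x-9/2y+117/2=0] ∩ [|A−(3, 18)|²=34]]
   so A = (0, 13)

A = (0, 13)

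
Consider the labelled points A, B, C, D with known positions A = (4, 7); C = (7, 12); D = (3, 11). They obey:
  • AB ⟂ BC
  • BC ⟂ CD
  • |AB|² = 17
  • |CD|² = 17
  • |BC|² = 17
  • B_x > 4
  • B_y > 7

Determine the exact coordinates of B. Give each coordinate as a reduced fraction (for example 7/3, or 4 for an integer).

B = (8, 8)

1. B_x = 8  [[BC ⟂ CD ⇒ 4x+1y-40=0] ∩ [|B−(4, 7)|²=17]]
2. B_y = 8  [[BC ⟂ CD ⇒ 4x+1y-40=0] ∩ [|B−(4, 7)|²=17]]
   so B = (8, 8)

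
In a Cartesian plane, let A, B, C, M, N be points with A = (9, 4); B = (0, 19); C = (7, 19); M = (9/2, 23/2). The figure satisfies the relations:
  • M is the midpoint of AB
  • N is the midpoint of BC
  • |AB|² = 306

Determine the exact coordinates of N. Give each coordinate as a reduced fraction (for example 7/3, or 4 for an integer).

1. N_x = 7/2  [2·N = B+C = (0, 19)+(7, 19)]
2. N_y = 19  [2·N = B+C = (0, 19)+(7, 19)]
   so N = (7/2, 19)

N = (7/2, 19)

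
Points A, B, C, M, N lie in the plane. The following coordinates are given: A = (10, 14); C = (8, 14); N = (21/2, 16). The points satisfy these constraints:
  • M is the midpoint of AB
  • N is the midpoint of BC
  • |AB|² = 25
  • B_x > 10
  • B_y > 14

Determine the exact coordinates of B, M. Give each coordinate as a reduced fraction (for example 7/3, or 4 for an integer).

1. B_x = 13  [B = 2·N−C = 2·(21/2, 16)−(8, 14)]
2. B_y = 18  [B = 2·N−C = 2·(21/2, 16)−(8, 14)]
   so B = (13, 18)
3. M_x = 23/2  [2·M = A+B = (10, 14)+(13, 18)]
4. M_y = 16  [2·M = A+B = (10, 14)+(13, 18)]
   so M = (23/2, 16)

B = (13, 18)
M = (23/2, 16)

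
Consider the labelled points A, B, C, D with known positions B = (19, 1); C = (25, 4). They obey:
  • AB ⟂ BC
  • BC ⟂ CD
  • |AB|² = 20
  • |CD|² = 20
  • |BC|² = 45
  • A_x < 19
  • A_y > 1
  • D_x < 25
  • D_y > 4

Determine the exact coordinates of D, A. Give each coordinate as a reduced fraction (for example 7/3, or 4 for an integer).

D = (23, 8)
A = (17, 5)

1. D_x = 23  [[BC ⟂ CD ⇒ 6x+3y-162=0] ∩ [|D−(25, 4)|²=20]]
2. D_y = 8  [[BC ⟂ CD ⇒ 6x+3y-162=0] ∩ [|D−(25, 4)|²=20]]
   so D = (23, 8)
3. A_x = 17  [[AB ⟂ BC ⇒ -6x-3y+117=0] ∩ [|A−(19, 1)|²=20]]
4. A_y = 5  [[AB ⟂ BC ⇒ -6x-3y+117=0] ∩ [|A−(19, 1)|²=20]]
   so A = (17, 5)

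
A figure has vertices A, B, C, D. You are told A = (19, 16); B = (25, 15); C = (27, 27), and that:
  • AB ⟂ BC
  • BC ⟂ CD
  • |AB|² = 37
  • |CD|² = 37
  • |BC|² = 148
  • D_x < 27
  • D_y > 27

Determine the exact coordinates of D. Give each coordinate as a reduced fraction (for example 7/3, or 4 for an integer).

D = (21, 28)

1. D_x = 21  [[BC ⟂ CD ⇒ 2x+12y-378=0] ∩ [|D−(27, 27)|²=37]]
2. D_y = 28  [[BC ⟂ CD ⇒ 2x+12y-378=0] ∩ [|D−(27, 27)|²=37]]
   so D = (21, 28)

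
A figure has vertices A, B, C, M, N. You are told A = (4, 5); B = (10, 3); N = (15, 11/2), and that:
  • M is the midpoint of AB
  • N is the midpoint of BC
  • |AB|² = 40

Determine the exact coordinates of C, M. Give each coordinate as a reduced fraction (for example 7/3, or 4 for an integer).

1. M_x = 7  [2·M = A+B = (4, 5)+(10, 3)]
2. M_y = 4  [2·M = A+B = (4, 5)+(10, 3)]
   so M = (7, 4)
3. C_x = 20  [C = 2·N−B = 2·(15, 11/2)−(10, 3)]
4. C_y = 8  [C = 2·N−B = 2·(15, 11/2)−(10, 3)]
   so C = (20, 8)

C = (20, 8)
M = (7, 4)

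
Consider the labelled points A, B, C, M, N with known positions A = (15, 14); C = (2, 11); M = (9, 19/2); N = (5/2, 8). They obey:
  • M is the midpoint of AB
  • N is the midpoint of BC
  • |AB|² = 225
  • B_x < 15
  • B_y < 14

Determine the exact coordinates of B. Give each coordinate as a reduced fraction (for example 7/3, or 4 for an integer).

B = (3, 5)

1. B_x = 3  [B = 2·M−A = 2·(9, 19/2)−(15, 14)]
2. B_y = 5  [B = 2·M−A = 2·(9, 19/2)−(15, 14)]
   so B = (3, 5)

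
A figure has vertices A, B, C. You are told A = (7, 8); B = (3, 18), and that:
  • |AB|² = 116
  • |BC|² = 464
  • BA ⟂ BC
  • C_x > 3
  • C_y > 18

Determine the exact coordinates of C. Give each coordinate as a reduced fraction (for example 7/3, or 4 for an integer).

C = (23, 26)

1. C_x = 23  [[BA ⟂ BC ⇒ 4x-10y+168=0] ∩ [|C−(3, 18)|²=464]]
2. C_y = 26  [[BA ⟂ BC ⇒ 4x-10y+168=0] ∩ [|C−(3, 18)|²=464]]
   so C = (23, 26)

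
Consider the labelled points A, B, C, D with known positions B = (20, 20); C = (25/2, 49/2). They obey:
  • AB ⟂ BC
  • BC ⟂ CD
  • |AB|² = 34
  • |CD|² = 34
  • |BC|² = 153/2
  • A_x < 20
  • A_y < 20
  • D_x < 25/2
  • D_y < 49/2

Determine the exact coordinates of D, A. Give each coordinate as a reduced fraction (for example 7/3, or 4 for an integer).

1. D_x = 19/2  [[BC ⟂ CD ⇒ -15/2x+9/2y-33/2=0] ∩ [|D−(25/2, 49/2)|²=34]]
2. D_y = 39/2  [[BC ⟂ CD ⇒ -15/2x+9/2y-33/2=0] ∩ [|D−(25/2, 49/2)|²=34]]
   so D = (19/2, 39/2)
3. A_x = 17  [[AB ⟂ BC ⇒ 15/2x-9/2y-60=0] ∩ [|A−(20, 20)|²=34]]
4. A_y = 15  [[AB ⟂ BC ⇒ 15/2x-9/2y-60=0] ∩ [|A−(20, 20)|²=34]]
   so A = (17, 15)

D = (19/2, 39/2)
A = (17, 15)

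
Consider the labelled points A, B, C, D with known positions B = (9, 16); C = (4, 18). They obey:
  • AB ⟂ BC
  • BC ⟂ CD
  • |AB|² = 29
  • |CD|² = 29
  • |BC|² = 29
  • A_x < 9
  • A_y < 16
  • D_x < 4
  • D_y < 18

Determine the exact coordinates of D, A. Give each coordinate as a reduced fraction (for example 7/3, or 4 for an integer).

1. D_x = 2  [[BC ⟂ CD ⇒ -5x+2y-16=0] ∩ [|D−(4, 18)|²=29]]
2. D_y = 13  [[BC ⟂ CD ⇒ -5x+2y-16=0] ∩ [|D−(4, 18)|²=29]]
   so D = (2, 13)
3. A_x = 7  [[AB ⟂ BC ⇒ 5x-2y-13=0] ∩ [|A−(9, 16)|²=29]]
4. A_y = 11  [[AB ⟂ BC ⇒ 5x-2y-13=0] ∩ [|A−(9, 16)|²=29]]
   so A = (7, 11)

D = (2, 13)
A = (7, 11)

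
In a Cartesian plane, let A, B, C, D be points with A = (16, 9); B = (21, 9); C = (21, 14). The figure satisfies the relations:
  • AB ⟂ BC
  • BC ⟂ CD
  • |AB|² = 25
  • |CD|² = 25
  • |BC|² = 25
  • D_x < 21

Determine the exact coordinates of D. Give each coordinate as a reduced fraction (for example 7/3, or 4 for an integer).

D = (16, 14)

1. D_x = 16  [[BC ⟂ CD ⇒ 5y-70=0] ∩ [|D−(21, 14)|²=25]]
2. D_y = 14  [[BC ⟂ CD ⇒ 5y-70=0] ∩ [|D−(21, 14)|²=25]]
   so D = (16, 14)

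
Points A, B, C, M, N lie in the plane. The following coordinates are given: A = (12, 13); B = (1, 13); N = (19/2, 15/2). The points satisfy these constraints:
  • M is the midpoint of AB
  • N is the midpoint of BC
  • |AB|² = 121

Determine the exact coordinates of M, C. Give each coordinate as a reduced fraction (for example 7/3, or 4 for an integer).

1. M_x = 13/2  [2·M = A+B = (12, 13)+(1, 13)]
2. M_y = 13  [2·M = A+B = (12, 13)+(1, 13)]
   so M = (13/2, 13)
3. C_x = 18  [C = 2·N−B = 2·(19/2, 15/2)−(1, 13)]
4. C_y = 2  [C = 2·N−B = 2·(19/2, 15/2)−(1, 13)]
   so C = (18, 2)

M = (13/2, 13)
C = (18, 2)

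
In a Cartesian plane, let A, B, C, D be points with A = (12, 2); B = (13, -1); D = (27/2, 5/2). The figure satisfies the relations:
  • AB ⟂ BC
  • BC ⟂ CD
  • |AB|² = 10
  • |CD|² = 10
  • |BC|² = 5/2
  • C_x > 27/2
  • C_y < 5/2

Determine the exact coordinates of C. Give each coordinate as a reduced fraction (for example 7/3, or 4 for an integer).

1. C_x = 29/2  [[AB ⟂ BC ⇒ 1x-3y-16=0] ∩ [|C−(27/2, 5/2)|²=10]]
2. C_y = -1/2  [[AB ⟂ BC ⇒ 1x-3y-16=0] ∩ [|C−(27/2, 5/2)|²=10]]
   so C = (29/2, -1/2)

C = (29/2, -1/2)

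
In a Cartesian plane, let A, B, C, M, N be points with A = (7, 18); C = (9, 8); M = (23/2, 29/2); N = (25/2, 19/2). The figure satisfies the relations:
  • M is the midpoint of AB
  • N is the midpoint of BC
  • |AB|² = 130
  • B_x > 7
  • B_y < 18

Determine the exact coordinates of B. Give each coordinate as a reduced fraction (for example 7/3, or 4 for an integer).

1. B_x = 16  [B = 2·M−A = 2·(23/2, 29/2)−(7, 18)]
2. B_y = 11  [B = 2·M−A = 2·(23/2, 29/2)−(7, 18)]
   so B = (16, 11)

B = (16, 11)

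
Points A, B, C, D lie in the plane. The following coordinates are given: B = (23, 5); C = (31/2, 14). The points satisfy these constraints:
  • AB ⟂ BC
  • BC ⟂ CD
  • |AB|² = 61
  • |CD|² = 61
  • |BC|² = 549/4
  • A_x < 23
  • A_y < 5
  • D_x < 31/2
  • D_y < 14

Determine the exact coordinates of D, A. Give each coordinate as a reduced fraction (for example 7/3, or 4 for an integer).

1. D_x = 19/2  [[BC ⟂ CD ⇒ -15/2x+9y-39/4=0] ∩ [|D−(31/2, 14)|²=61]]
2. D_y = 9  [[BC ⟂ CD ⇒ -15/2x+9y-39/4=0] ∩ [|D−(31/2, 14)|²=61]]
   so D = (19/2, 9)
3. A_x = 17  [[AB ⟂ BC ⇒ 15/2x-9y-255/2=0] ∩ [|A−(23, 5)|²=61]]
4. A_y = 0  [[AB ⟂ BC ⇒ 15/2x-9y-255/2=0] ∩ [|A−(23, 5)|²=61]]
   so A = (17, 0)

D = (19/2, 9)
A = (17, 0)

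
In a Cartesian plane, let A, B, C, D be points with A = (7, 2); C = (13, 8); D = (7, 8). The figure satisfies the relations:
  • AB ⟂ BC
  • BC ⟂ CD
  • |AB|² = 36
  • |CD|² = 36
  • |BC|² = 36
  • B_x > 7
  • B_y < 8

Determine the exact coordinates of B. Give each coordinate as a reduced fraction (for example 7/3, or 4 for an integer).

B = (13, 2)

1. B_x = 13  [[BC ⟂ CD ⇒ 6x-78=0] ∩ [|B−(7, 2)|²=36]]
2. B_y = 2  [[BC ⟂ CD ⇒ 6x-78=0] ∩ [|B−(7, 2)|²=36]]
   so B = (13, 2)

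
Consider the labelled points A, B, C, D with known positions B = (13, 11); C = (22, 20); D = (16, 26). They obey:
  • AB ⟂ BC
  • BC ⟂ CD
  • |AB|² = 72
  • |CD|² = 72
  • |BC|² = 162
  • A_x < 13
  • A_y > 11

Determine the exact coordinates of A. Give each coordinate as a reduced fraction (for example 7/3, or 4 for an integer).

A = (7, 17)

1. A_x = 7  [[AB ⟂ BC ⇒ -9x-9y+216=0] ∩ [|A−(13, 11)|²=72]]
2. A_y = 17  [[AB ⟂ BC ⇒ -9x-9y+216=0] ∩ [|A−(13, 11)|²=72]]
   so A = (7, 17)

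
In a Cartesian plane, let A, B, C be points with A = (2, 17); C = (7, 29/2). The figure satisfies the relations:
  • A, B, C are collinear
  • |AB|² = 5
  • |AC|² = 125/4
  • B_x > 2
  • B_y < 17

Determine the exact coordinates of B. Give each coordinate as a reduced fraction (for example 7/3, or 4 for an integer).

B = (4, 16)

1. B_x = 4  [[A, B, C are collinear ⇒ -5/2x-5y+90=0] ∩ [|B−(2, 17)|²=5]]
2. B_y = 16  [[A, B, C are collinear ⇒ -5/2x-5y+90=0] ∩ [|B−(2, 17)|²=5]]
   so B = (4, 16)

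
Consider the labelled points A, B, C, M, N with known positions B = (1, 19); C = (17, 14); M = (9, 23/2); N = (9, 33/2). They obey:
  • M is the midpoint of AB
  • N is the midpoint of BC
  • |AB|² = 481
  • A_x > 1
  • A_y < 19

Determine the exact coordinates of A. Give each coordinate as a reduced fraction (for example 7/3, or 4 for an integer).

A = (17, 4)

1. A_x = 17  [A = 2·M−B = 2·(9, 23/2)−(1, 19)]
2. A_y = 4  [A = 2·M−B = 2·(9, 23/2)−(1, 19)]
   so A = (17, 4)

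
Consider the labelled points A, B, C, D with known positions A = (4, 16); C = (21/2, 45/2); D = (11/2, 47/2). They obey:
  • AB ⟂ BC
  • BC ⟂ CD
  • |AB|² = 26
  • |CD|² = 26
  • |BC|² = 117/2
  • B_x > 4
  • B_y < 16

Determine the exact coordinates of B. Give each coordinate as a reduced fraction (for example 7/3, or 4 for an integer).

1. B_x = 9  [[BC ⟂ CD ⇒ 5x-1y-30=0] ∩ [|B−(4, 16)|²=26]]
2. B_y = 15  [[BC ⟂ CD ⇒ 5x-1y-30=0] ∩ [|B−(4, 16)|²=26]]
   so B = (9, 15)

B = (9, 15)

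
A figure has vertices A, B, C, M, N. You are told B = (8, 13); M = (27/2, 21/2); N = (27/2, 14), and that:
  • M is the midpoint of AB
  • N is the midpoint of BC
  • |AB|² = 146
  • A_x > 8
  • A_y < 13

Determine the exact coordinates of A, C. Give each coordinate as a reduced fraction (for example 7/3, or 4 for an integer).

1. A_x = 19  [A = 2·M−B = 2·(27/2, 21/2)−(8, 13)]
2. A_y = 8  [A = 2·M−B = 2·(27/2, 21/2)−(8, 13)]
   so A = (19, 8)
3. C_x = 19  [C = 2·N−B = 2·(27/2, 14)−(8, 13)]
4. C_y = 15  [C = 2·N−B = 2·(27/2, 14)−(8, 13)]
   so C = (19, 15)

A = (19, 8)
C = (19, 15)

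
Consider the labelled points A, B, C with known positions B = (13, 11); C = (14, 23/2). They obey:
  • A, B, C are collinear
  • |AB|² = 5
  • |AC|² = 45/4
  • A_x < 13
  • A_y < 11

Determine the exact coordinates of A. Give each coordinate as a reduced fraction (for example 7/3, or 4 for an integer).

1. A_x = 11  [[A, B, C are collinear ⇒ -1/2x+1y-9/2=0] ∩ [|A−(13, 11)|²=5]]
2. A_y = 10  [[A, B, C are collinear ⇒ -1/2x+1y-9/2=0] ∩ [|A−(13, 11)|²=5]]
   so A = (11, 10)

A = (11, 10)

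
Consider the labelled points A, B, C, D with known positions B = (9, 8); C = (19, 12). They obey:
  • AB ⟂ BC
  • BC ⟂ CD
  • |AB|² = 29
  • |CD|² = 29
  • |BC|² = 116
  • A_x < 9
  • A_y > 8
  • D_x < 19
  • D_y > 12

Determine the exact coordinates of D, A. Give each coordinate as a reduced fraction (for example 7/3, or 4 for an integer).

D = (17, 17)
A = (7, 13)

1. D_x = 17  [[BC ⟂ CD ⇒ 10x+4y-238=0] ∩ [|D−(19, 12)|²=29]]
2. D_y = 17  [[BC ⟂ CD ⇒ 10x+4y-238=0] ∩ [|D−(19, 12)|²=29]]
   so D = (17, 17)
3. A_x = 7  [[AB ⟂ BC ⇒ -10x-4y+122=0] ∩ [|A−(9, 8)|²=29]]
4. A_y = 13  [[AB ⟂ BC ⇒ -10x-4y+122=0] ∩ [|A−(9, 8)|²=29]]
   so A = (7, 13)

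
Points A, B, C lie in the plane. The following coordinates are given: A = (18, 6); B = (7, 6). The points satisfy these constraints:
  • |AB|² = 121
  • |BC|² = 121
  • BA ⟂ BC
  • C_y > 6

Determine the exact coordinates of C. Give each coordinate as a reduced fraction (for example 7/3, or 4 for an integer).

C = (7, 17)

1. C_x = 7  [[BA ⟂ BC ⇒ 11x-77=0] ∩ [|C−(7, 6)|²=121]]
2. C_y = 17  [[BA ⟂ BC ⇒ 11x-77=0] ∩ [|C−(7, 6)|²=121]]
   so C = (7, 17)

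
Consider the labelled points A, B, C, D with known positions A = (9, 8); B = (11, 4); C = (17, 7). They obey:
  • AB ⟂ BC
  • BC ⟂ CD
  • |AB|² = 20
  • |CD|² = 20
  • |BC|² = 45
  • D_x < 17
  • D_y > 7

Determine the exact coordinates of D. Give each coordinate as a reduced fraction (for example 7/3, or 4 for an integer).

D = (15, 11)

1. D_x = 15  [[BC ⟂ CD ⇒ 6x+3y-123=0] ∩ [|D−(17, 7)|²=20]]
2. D_y = 11  [[BC ⟂ CD ⇒ 6x+3y-123=0] ∩ [|D−(17, 7)|²=20]]
   so D = (15, 11)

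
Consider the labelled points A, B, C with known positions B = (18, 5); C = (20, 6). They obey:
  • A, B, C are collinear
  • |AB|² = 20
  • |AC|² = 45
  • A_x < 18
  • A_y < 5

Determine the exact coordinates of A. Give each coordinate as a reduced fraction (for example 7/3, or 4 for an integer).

1. A_x = 14  [[A, B, C are collinear ⇒ -1x+2y+8=0] ∩ [|A−(18, 5)|²=20]]
2. A_y = 3  [[A, B, C are collinear ⇒ -1x+2y+8=0] ∩ [|A−(18, 5)|²=20]]
   so A = (14, 3)

A = (14, 3)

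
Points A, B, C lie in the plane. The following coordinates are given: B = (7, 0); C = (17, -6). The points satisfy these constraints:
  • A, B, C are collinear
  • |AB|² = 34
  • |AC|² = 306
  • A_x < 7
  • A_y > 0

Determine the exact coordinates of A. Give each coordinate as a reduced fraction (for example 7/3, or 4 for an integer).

A = (2, 3)

1. A_x = 2  [[A, B, C are collinear ⇒ 6x+10y-42=0] ∩ [|A−(7, 0)|²=34]]
2. A_y = 3  [[A, B, C are collinear ⇒ 6x+10y-42=0] ∩ [|A−(7, 0)|²=34]]
   so A = (2, 3)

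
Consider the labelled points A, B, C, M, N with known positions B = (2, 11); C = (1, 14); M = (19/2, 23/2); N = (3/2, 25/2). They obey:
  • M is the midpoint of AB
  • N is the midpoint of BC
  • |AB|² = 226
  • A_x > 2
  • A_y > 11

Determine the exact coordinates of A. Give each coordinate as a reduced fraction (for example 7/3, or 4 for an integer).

A = (17, 12)

1. A_x = 17  [A = 2·M−B = 2·(19/2, 23/2)−(2, 11)]
2. A_y = 12  [A = 2·M−B = 2·(19/2, 23/2)−(2, 11)]
   so A = (17, 12)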